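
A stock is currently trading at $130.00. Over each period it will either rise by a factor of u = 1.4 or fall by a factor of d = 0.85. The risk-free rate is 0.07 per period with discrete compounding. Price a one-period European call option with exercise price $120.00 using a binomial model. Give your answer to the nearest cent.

$23.18

Risk-neutral probability p = (1 + 0.07 − 0.85)/(1.4 − 0.85) = 0.2200/0.5500 = 0.4000
Terminal stock prices: S_u = 182, S_d = 110.5
Terminal payoffs (S − K): max(62, 0) = 62, max(-9.5, 0) = 0
Node 0 (S = 130): V_0 = 1/1.07·[0.4000·62.0000 + 0.6000·0.0000] = 23.1776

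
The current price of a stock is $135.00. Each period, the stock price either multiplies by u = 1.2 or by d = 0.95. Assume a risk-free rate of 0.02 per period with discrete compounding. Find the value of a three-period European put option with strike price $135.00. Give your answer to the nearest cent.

$6.77

Risk-neutral probability p = (1 + 0.02 − 0.95)/(1.2 − 0.95) = 0.0700/0.2500 = 0.2800
Terminal stock prices: S_uuu = 233.3, S_uud = 184.7, S_udd = 146.2, S_ddd = 115.7
Terminal payoffs (K − S): max(-98.28, 0) = 0, max(-49.68, 0) = 0, max(-11.2, 0) = 0, max(19.25, 0) = 19.25
Node uu (S = 194.4): V_uu = 1/1.02·[0.2800·0.0000 + 0.7200·0.0000] = 0.0000
Node ud (S = 153.9): V_ud = 1/1.02·[0.2800·0.0000 + 0.7200·0.0000] = 0.0000
Node dd (S = 121.8): V_dd = 1/1.02·[0.2800·0.0000 + 0.7200·19.2544] = 13.5913
Node u (S = 162): V_u = 1/1.02·[0.2800·0.0000 + 0.7200·0.0000] = 0.0000
Node d (S = 128.2): V_d = 1/1.02·[0.2800·0.0000 + 0.7200·13.5913] = 9.5939
Node 0 (S = 135): V_0 = 1/1.02·[0.2800·0.0000 + 0.7200·9.5939] = 6.7721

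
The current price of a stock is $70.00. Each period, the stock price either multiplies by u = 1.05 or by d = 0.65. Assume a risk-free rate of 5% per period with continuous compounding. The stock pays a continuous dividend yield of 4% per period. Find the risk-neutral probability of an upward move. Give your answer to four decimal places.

p = 0.9001

Per-period risk-free factor R = e^0.05 = 1.0513; dividend-adjusted growth = e^(0.05−0.04) = 1.0101.
Risk-neutral probability p = (1.0101 − 0.65)/(1.05 − 0.65) = 0.3601/0.4000 = 0.9001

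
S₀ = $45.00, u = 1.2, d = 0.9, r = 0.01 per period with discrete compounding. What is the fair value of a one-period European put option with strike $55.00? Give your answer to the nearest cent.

Risk-neutral probability p = (1 + 0.01 − 0.9)/(1.2 − 0.9) = 0.1100/0.3000 = 0.3667
Terminal stock prices: S_u = 54, S_d = 40.5
Terminal payoffs (K − S): max(1, 0) = 1, max(14.5, 0) = 14.5
Node 0 (S = 45): V_0 = 1/1.01·[0.3667·1.0000 + 0.6333·14.5000] = 9.4554

$9.46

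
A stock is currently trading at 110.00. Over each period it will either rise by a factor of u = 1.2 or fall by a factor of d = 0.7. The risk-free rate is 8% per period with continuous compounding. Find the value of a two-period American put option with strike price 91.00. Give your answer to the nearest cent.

Risk-neutral probability p = (e^0.08 − 0.7)/(1.2 − 0.7) = 0.3833/0.5000 = 0.7666
Terminal stock prices: S_uu = 158.4, S_ud = 92.4, S_dd = 53.9
Terminal payoffs (K − S): max(-67.4, 0) = 0, max(-1.4, 0) = 0, max(37.1, 0) = 37.1
Node u (S = 132): continuation = e^(−0.08)·[0.7666·0.0000 + 0.2334·0.0000] = 0.0000; exercise value = 0.0000 ≤ continuation, so V_u = 0.0000
Node d (S = 77): continuation = e^(−0.08)·[0.7666·0.0000 + 0.2334·37.1000] = 7.9943; exercise value = 14.0000 > continuation, so V_d = 14.0000 (exercise)
Node 0 (S = 110): continuation = e^(−0.08)·[0.7666·0.0000 + 0.2334·14.0000] = 3.0167; exercise value = 0.0000 ≤ continuation, so V_0 = 3.0167

3.02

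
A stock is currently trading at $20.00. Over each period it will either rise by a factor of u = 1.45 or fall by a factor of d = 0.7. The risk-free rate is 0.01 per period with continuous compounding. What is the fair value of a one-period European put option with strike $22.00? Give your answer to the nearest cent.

Risk-neutral probability p = (e^0.01 − 0.7)/(1.45 − 0.7) = 0.3101/0.7500 = 0.4134
Terminal stock prices: S_u = 29, S_d = 14
Terminal payoffs (K − S): max(-7, 0) = 0, max(8, 0) = 8
Node 0 (S = 20): V_0 = e^(−0.01)·[0.4134·0.0000 + 0.5866·8.0000] = 4.6461

$4.65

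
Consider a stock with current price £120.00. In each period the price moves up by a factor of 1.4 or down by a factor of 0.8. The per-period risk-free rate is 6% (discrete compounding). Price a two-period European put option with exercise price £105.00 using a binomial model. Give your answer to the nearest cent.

Risk-neutral probability p = (1 + 0.06 − 0.8)/(1.4 − 0.8) = 0.2600/0.6000 = 0.4333
Terminal stock prices: S_uu = 235.2, S_ud = 134.4, S_dd = 76.8
Terminal payoffs (K − S): max(-130.2, 0) = 0, max(-29.4, 0) = 0, max(28.2, 0) = 28.2
Node u (S = 168): V_u = 1/1.06·[0.4333·0.0000 + 0.5667·0.0000] = 0.0000
Node d (S = 96): V_d = 1/1.06·[0.4333·0.0000 + 0.5667·28.2000] = 15.0755
Node 0 (S = 120): V_0 = 1/1.06·[0.4333·0.0000 + 0.5667·15.0755] = 8.0592

£8.06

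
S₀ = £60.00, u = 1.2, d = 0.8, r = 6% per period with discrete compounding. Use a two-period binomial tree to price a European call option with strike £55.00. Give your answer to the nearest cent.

£12.86

Risk-neutral probability p = (1 + 0.06 − 0.8)/(1.2 − 0.8) = 0.2600/0.4000 = 0.6500
Terminal stock prices: S_uu = 86.4, S_ud = 57.6, S_dd = 38.4
Terminal payoffs (S − K): max(31.4, 0) = 31.4, max(2.6, 0) = 2.6, max(-16.6, 0) = 0
Node u (S = 72): V_u = 1/1.06·[0.6500·31.4000 + 0.3500·2.6000] = 20.1132
Node d (S = 48): V_d = 1/1.06·[0.6500·2.6000 + 0.3500·0.0000] = 1.5943
Node 0 (S = 60): V_0 = 1/1.06·[0.6500·20.1132 + 0.3500·1.5943] = 12.8600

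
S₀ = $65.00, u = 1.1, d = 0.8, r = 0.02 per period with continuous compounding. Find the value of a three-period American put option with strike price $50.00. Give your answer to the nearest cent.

Risk-neutral probability p = (e^0.02 − 0.8)/(1.1 − 0.8) = 0.2202/0.3000 = 0.7340
Terminal stock prices: S_uuu = 86.52, S_uud = 62.92, S_udd = 45.76, S_ddd = 33.28
Terminal payoffs (K − S): max(-36.52, 0) = 0, max(-12.92, 0) = 0, max(4.24, 0) = 4.24, max(16.72, 0) = 16.72
Node uu (S = 78.65): continuation = e^(−0.02)·[0.7340·0.0000 + 0.2660·0.0000] = 0.0000; exercise value = 0.0000 ≤ continuation, so V_uu = 0.0000
Node ud (S = 57.2): continuation = e^(−0.02)·[0.7340·0.0000 + 0.2660·4.2400] = 1.1055; exercise value = 0.0000 ≤ continuation, so V_ud = 1.1055
Node dd (S = 41.6): continuation = e^(−0.02)·[0.7340·4.2400 + 0.2660·16.7200] = 7.4099; exercise value = 8.4000 > continuation, so V_dd = 8.4000 (exercise)
Node u (S = 71.5): continuation = e^(−0.02)·[0.7340·0.0000 + 0.2660·1.1055] = 0.2882; exercise value = 0.0000 ≤ continuation, so V_u = 0.2882
Node d (S = 52): continuation = e^(−0.02)·[0.7340·1.1055 + 0.2660·8.4000] = 2.9855; exercise value = 0.0000 ≤ continuation, so V_d = 2.9855
Node 0 (S = 65): continuation = e^(−0.02)·[0.7340·0.2882 + 0.2660·2.9855] = 0.9858; exercise value = 0.0000 ≤ continuation, so V_0 = 0.9858

$0.99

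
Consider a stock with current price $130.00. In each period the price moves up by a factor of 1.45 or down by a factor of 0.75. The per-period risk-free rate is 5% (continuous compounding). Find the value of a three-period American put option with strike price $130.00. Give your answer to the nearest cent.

Risk-neutral probability p = (e^0.05 − 0.75)/(1.45 − 0.75) = 0.3013/0.7000 = 0.4304
Terminal stock prices: S_uuu = 396.3, S_uud = 205, S_udd = 106, S_ddd = 54.84
Terminal payoffs (K − S): max(-266.3, 0) = 0, max(-74.99, 0) = 0, max(23.97, 0) = 23.97, max(75.16, 0) = 75.16
Node uu (S = 273.3): continuation = e^(−0.05)·[0.4304·0.0000 + 0.5696·0.0000] = 0.0000; exercise value = 0.0000 ≤ continuation, so V_uu = 0.0000
Node ud (S = 141.4): continuation = e^(−0.05)·[0.4304·0.0000 + 0.5696·23.9688] = 12.9870; exercise value = 0.0000 ≤ continuation, so V_ud = 12.9870
Node dd (S = 73.12): continuation = e^(−0.05)·[0.4304·23.9688 + 0.5696·75.1562] = 50.5348; exercise value = 56.8750 > continuation, so V_dd = 56.8750 (exercise)
Node u (S = 188.5): continuation = e^(−0.05)·[0.4304·0.0000 + 0.5696·12.9870] = 7.0368; exercise value = 0.0000 ≤ continuation, so V_u = 7.0368
Node d (S = 97.5): continuation = e^(−0.05)·[0.4304·12.9870 + 0.5696·56.8750] = 36.1336; exercise value = 32.5000 ≤ continuation, so V_d = 36.1336
Node 0 (S = 130): continuation = e^(−0.05)·[0.4304·7.0368 + 0.5696·36.1336] = 22.4592; exercise value = 0.0000 ≤ continuation, so V_0 = 22.4592

$22.46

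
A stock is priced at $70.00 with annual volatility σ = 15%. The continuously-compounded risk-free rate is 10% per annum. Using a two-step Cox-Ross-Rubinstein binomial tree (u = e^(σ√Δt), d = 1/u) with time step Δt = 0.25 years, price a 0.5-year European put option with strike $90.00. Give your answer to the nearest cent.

$15.61

CRR parameters: u = e^(σ√Δt) = e^(0.15·√0.25) = 1.0779, d = 1/u = 0.9277
Per-period rate: rΔt = 0.1·0.25 = 0.025, so R = e^0.025 = 1.0253
Risk-neutral probability p = (e^0.025 − 0.9277)/(1.0779 − 0.9277) = 0.0976/0.1501 = 0.6499
Terminal stock prices: S_uu = 81.33, S_ud = 70, S_dd = 60.25
Terminal payoffs (K − S): max(8.672, 0) = 8.672, max(20, 0) = 20, max(29.75, 0) = 29.75
Node u (S = 75.45): V_u = e^(−0.025)·[0.6499·8.6716 + 0.3501·20.0000] = 12.3260
Node d (S = 64.94): V_d = e^(−0.025)·[0.6499·20.0000 + 0.3501·29.7504] = 22.8358
Node 0 (S = 70): V_0 = e^(−0.025)·[0.6499·12.3260 + 0.3501·22.8358] = 15.6106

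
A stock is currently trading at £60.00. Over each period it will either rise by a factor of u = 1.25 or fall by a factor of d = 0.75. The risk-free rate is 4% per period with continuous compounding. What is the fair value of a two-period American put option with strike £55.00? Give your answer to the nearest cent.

£4.02

Risk-neutral probability p = (e^0.04 − 0.75)/(1.25 − 0.75) = 0.2908/0.5000 = 0.5816
Terminal stock prices: S_uu = 93.75, S_ud = 56.25, S_dd = 33.75
Terminal payoffs (K − S): max(-38.75, 0) = 0, max(-1.25, 0) = 0, max(21.25, 0) = 21.25
Node u (S = 75): continuation = e^(−0.04)·[0.5816·0.0000 + 0.4184·0.0000] = 0.0000; exercise value = 0.0000 ≤ continuation, so V_u = 0.0000
Node d (S = 45): continuation = e^(−0.04)·[0.5816·0.0000 + 0.4184·21.2500] = 8.5419; exercise value = 10.0000 > continuation, so V_d = 10.0000 (exercise)
Node 0 (S = 60): continuation = e^(−0.04)·[0.5816·0.0000 + 0.4184·10.0000] = 4.0197; exercise value = 0.0000 ≤ continuation, so V_0 = 4.0197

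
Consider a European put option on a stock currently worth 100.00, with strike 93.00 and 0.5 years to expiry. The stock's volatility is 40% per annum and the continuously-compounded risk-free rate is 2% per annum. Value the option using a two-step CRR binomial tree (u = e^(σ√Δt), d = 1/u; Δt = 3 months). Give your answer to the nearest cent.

7.42

CRR parameters: u = e^(σ√Δt) = e^(0.4·√0.25) = 1.2214, d = 1/u = 0.8187
Per-period rate: rΔt = 0.02·0.25 = 0.005, so R = e^0.005 = 1.0050
Risk-neutral probability p = (e^0.005 − 0.8187)/(1.2214 − 0.8187) = 0.1863/0.4027 = 0.4626
Terminal stock prices: S_uu = 149.2, S_ud = 100, S_dd = 67.03
Terminal payoffs (K − S): max(-56.18, 0) = 0, max(-7, 0) = 0, max(25.97, 0) = 25.97
Node u (S = 122.1): V_u = e^(−0.005)·[0.4626·0.0000 + 0.5374·0.0000] = 0.0000
Node d (S = 81.87): V_d = e^(−0.005)·[0.4626·0.0000 + 0.5374·25.9680] = 13.8852
Node 0 (S = 100): V_0 = e^(−0.005)·[0.4626·0.0000 + 0.5374·13.8852] = 7.4245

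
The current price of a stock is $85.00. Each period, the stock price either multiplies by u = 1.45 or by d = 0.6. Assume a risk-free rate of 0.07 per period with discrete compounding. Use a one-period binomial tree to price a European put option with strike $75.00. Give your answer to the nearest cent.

$10.03

Risk-neutral probability p = (1 + 0.07 − 0.6)/(1.45 − 0.6) = 0.4700/0.8500 = 0.5529
Terminal stock prices: S_u = 123.2, S_d = 51
Terminal payoffs (K − S): max(-48.25, 0) = 0, max(24, 0) = 24
Node 0 (S = 85): V_0 = 1/1.07·[0.5529·0.0000 + 0.4471·24.0000] = 10.0275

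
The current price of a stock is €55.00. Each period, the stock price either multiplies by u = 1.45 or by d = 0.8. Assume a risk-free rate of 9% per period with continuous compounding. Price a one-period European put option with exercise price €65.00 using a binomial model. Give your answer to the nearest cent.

Risk-neutral probability p = (e^0.09 − 0.8)/(1.45 − 0.8) = 0.2942/0.6500 = 0.4526
Terminal stock prices: S_u = 79.75, S_d = 44
Terminal payoffs (K − S): max(-14.75, 0) = 0, max(21, 0) = 21
Node 0 (S = 55): V_0 = e^(−0.09)·[0.4526·0.0000 + 0.5474·21.0000] = 10.5065

€10.51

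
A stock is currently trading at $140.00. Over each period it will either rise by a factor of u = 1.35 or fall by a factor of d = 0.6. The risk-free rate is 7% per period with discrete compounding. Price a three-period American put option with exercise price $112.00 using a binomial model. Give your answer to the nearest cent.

$13.77

Risk-neutral probability p = (1 + 0.07 − 0.6)/(1.35 − 0.6) = 0.4700/0.7500 = 0.6267
Terminal stock prices: S_uuu = 344.5, S_uud = 153.1, S_udd = 68.04, S_ddd = 30.24
Terminal payoffs (K − S): max(-232.5, 0) = 0, max(-41.09, 0) = 0, max(43.96, 0) = 43.96, max(81.76, 0) = 81.76
Node uu (S = 255.2): continuation = 1/1.07·[0.6267·0.0000 + 0.3733·0.0000] = 0.0000; exercise value = 0.0000 ≤ continuation, so V_uu = 0.0000
Node ud (S = 113.4): continuation = 1/1.07·[0.6267·0.0000 + 0.3733·43.9600] = 15.3381; exercise value = 0.0000 ≤ continuation, so V_ud = 15.3381
Node dd (S = 50.4): continuation = 1/1.07·[0.6267·43.9600 + 0.3733·81.7600] = 54.2729; exercise value = 61.6000 > continuation, so V_dd = 61.6000 (exercise)
Node u (S = 189): continuation = 1/1.07·[0.6267·0.0000 + 0.3733·15.3381] = 5.3516; exercise value = 0.0000 ≤ continuation, so V_u = 5.3516
Node d (S = 84): continuation = 1/1.07·[0.6267·15.3381 + 0.3733·61.6000] = 30.4759; exercise value = 28.0000 ≤ continuation, so V_d = 30.4759
Node 0 (S = 140): continuation = 1/1.07·[0.6267·5.3516 + 0.3733·30.4759] = 13.7676; exercise value = 0.0000 ≤ continuation, so V_0 = 13.7676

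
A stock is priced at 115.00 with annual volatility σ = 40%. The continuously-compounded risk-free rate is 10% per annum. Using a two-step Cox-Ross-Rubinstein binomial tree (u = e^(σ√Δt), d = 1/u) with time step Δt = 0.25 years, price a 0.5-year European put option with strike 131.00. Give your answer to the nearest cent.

CRR parameters: u = e^(σ√Δt) = e^(0.4·√0.25) = 1.2214, d = 1/u = 0.8187
Per-period rate: rΔt = 0.1·0.25 = 0.025, so R = e^0.025 = 1.0253
Risk-neutral probability p = (e^0.025 − 0.8187)/(1.2214 − 0.8187) = 0.2066/0.4027 = 0.5130
Terminal stock prices: S_uu = 171.6, S_ud = 115, S_dd = 77.09
Terminal payoffs (K − S): max(-40.56, 0) = 0, max(16, 0) = 16, max(53.91, 0) = 53.91
Node u (S = 140.5): V_u = e^(−0.025)·[0.5130·0.0000 + 0.4870·16.0000] = 7.5991
Node d (S = 94.15): V_d = e^(−0.025)·[0.5130·16.0000 + 0.4870·53.9132] = 33.6116
Node 0 (S = 115): V_0 = e^(−0.025)·[0.5130·7.5991 + 0.4870·33.6116] = 19.7659

19.77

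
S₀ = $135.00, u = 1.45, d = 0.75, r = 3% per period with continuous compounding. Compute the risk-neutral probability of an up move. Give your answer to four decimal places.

p = 0.4006

Risk-neutral probability p = (e^0.03 − 0.75)/(1.45 − 0.75) = 0.2805/0.7000 = 0.4006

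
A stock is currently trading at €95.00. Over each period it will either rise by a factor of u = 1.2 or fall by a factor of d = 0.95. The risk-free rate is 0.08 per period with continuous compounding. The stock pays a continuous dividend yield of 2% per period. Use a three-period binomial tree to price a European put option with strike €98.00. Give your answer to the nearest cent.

€2.20

Per-period risk-free factor R = e^0.08 = 1.0833; dividend-adjusted growth = e^(0.08−0.02) = 1.0618.
Risk-neutral probability p = (1.0618 − 0.95)/(1.2 − 0.95) = 0.1118/0.2500 = 0.4473
Terminal stock prices: S_uuu = 164.2, S_uud = 130, S_udd = 102.9, S_ddd = 81.45
Terminal payoffs (K − S): max(-66.16, 0) = 0, max(-31.96, 0) = 0, max(-4.885, 0) = 0, max(16.55, 0) = 16.55
Node uu (S = 136.8): V_uu = e^(−0.08)·[0.4473·0.0000 + 0.5527·0.0000] = 0.0000
Node ud (S = 108.3): V_ud = e^(−0.08)·[0.4473·0.0000 + 0.5527·0.0000] = 0.0000
Node dd (S = 85.74): V_dd = e^(−0.08)·[0.4473·0.0000 + 0.5527·16.5494] = 8.4429
Node u (S = 114): V_u = e^(−0.08)·[0.4473·0.0000 + 0.5527·0.0000] = 0.0000
Node d (S = 90.25): V_d = e^(−0.08)·[0.4473·0.0000 + 0.5527·8.4429] = 4.3073
Node 0 (S = 95): V_0 = e^(−0.08)·[0.4473·0.0000 + 0.5527·4.3073] = 2.1974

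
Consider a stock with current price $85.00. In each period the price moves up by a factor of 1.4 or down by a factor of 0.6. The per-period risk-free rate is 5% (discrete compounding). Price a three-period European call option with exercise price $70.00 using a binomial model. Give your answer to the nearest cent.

$35.85

Risk-neutral probability p = (1 + 0.05 − 0.6)/(1.4 − 0.6) = 0.4500/0.8000 = 0.5625
Terminal stock prices: S_uuu = 233.2, S_uud = 99.96, S_udd = 42.84, S_ddd = 18.36
Terminal payoffs (S − K): max(163.2, 0) = 163.2, max(29.96, 0) = 29.96, max(-27.16, 0) = 0, max(-51.64, 0) = 0
Node uu (S = 166.6): V_uu = 1/1.05·[0.5625·163.2400 + 0.4375·29.9600] = 99.9333
Node ud (S = 71.4): V_ud = 1/1.05·[0.5625·29.9600 + 0.4375·0.0000] = 16.0500
Node dd (S = 30.6): V_dd = 1/1.05·[0.5625·0.0000 + 0.4375·0.0000] = 0.0000
Node u (S = 119): V_u = 1/1.05·[0.5625·99.9333 + 0.4375·16.0500] = 60.2232
Node d (S = 51): V_d = 1/1.05·[0.5625·16.0500 + 0.4375·0.0000] = 8.5982
Node 0 (S = 85): V_0 = 1/1.05·[0.5625·60.2232 + 0.4375·8.5982] = 35.8450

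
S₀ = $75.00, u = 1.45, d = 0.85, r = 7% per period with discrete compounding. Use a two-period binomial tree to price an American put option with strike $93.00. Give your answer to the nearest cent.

$18.00

Risk-neutral probability p = (1 + 0.07 − 0.85)/(1.45 − 0.85) = 0.2200/0.6000 = 0.3667
Terminal stock prices: S_uu = 157.7, S_ud = 92.44, S_dd = 54.19
Terminal payoffs (K − S): max(-64.69, 0) = 0, max(0.5625, 0) = 0.5625, max(38.81, 0) = 38.81
Node u (S = 108.8): continuation = 1/1.07·[0.3667·0.0000 + 0.6333·0.5625] = 0.3329; exercise value = 0.0000 ≤ continuation, so V_u = 0.3329
Node d (S = 63.75): continuation = 1/1.07·[0.3667·0.5625 + 0.6333·38.8125] = 23.1659; exercise value = 29.2500 > continuation, so V_d = 29.2500 (exercise)
Node 0 (S = 75): continuation = 1/1.07·[0.3667·0.3329 + 0.6333·29.2500] = 17.4272; exercise value = 18.0000 > continuation, so V_0 = 18.0000 (exercise)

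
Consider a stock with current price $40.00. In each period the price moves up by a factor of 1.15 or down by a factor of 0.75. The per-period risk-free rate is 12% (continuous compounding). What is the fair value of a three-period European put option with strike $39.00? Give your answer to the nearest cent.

$0.08

Risk-neutral probability p = (e^0.12 − 0.75)/(1.15 − 0.75) = 0.3775/0.4000 = 0.9437
Terminal stock prices: S_uuu = 60.83, S_uud = 39.67, S_udd = 25.88, S_ddd = 16.88
Terminal payoffs (K − S): max(-21.83, 0) = 0, max(-0.675, 0) = 0, max(13.12, 0) = 13.12, max(22.12, 0) = 22.12
Node uu (S = 52.9): V_uu = e^(−0.12)·[0.9437·0.0000 + 0.0563·0.0000] = 0.0000
Node ud (S = 34.5): V_ud = e^(−0.12)·[0.9437·0.0000 + 0.0563·13.1250] = 0.6549
Node dd (S = 22.5): V_dd = e^(−0.12)·[0.9437·13.1250 + 0.0563·22.1250] = 12.0899
Node u (S = 46): V_u = e^(−0.12)·[0.9437·0.0000 + 0.0563·0.6549] = 0.0327
Node d (S = 30): V_d = e^(−0.12)·[0.9437·0.6549 + 0.0563·12.0899] = 1.1514
Node 0 (S = 40): V_0 = e^(−0.12)·[0.9437·0.0327 + 0.0563·1.1514] = 0.0848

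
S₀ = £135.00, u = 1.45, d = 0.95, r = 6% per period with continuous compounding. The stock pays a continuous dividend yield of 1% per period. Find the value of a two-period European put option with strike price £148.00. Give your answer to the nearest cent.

£14.76

Per-period risk-free factor R = e^0.06 = 1.0618; dividend-adjusted growth = e^(0.06−0.01) = 1.0513.
Risk-neutral probability p = (1.0513 − 0.95)/(1.45 − 0.95) = 0.1013/0.5000 = 0.2025
Terminal stock prices: S_uu = 283.8, S_ud = 186, S_dd = 121.8
Terminal payoffs (K − S): max(-135.8, 0) = 0, max(-37.96, 0) = 0, max(26.16, 0) = 26.16
Node u (S = 195.8): V_u = e^(−0.06)·[0.2025·0.0000 + 0.7975·0.0000] = 0.0000
Node d (S = 128.2): V_d = e^(−0.06)·[0.2025·0.0000 + 0.7975·26.1625] = 19.6485
Node 0 (S = 135): V_0 = e^(−0.06)·[0.2025·0.0000 + 0.7975·19.6485] = 14.7564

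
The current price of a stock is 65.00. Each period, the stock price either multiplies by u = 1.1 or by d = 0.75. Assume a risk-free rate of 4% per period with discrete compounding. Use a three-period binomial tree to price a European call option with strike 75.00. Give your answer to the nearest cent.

Risk-neutral probability p = (1 + 0.04 − 0.75)/(1.1 − 0.75) = 0.2900/0.3500 = 0.8286
Terminal stock prices: S_uuu = 86.52, S_uud = 58.99, S_udd = 40.22, S_ddd = 27.42
Terminal payoffs (S − K): max(11.52, 0) = 11.52, max(-16.01, 0) = 0, max(-34.78, 0) = 0, max(-47.58, 0) = 0
Node uu (S = 78.65): V_uu = 1/1.04·[0.8286·11.5150 + 0.1714·0.0000] = 9.1740
Node ud (S = 53.62): V_ud = 1/1.04·[0.8286·0.0000 + 0.1714·0.0000] = 0.0000
Node dd (S = 36.56): V_dd = 1/1.04·[0.8286·0.0000 + 0.1714·0.0000] = 0.0000
Node u (S = 71.5): V_u = 1/1.04·[0.8286·9.1740 + 0.1714·0.0000] = 7.3090
Node d (S = 48.75): V_d = 1/1.04·[0.8286·0.0000 + 0.1714·0.0000] = 0.0000
Node 0 (S = 65): V_0 = 1/1.04·[0.8286·7.3090 + 0.1714·0.0000] = 5.8231

5.82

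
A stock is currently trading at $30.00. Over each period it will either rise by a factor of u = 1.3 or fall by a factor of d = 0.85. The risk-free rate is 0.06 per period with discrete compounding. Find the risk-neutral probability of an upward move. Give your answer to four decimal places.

p = 0.4667

Risk-neutral probability p = (1 + 0.06 − 0.85)/(1.3 − 0.85) = 0.2100/0.4500 = 0.4667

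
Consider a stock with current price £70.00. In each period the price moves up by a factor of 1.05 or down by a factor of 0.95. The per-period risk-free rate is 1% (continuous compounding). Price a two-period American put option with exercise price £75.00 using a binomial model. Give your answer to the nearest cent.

Risk-neutral probability p = (e^0.01 − 0.95)/(1.05 − 0.95) = 0.0601/0.1000 = 0.6005
Terminal stock prices: S_uu = 77.17, S_ud = 69.83, S_dd = 63.17
Terminal payoffs (K − S): max(-2.175, 0) = 0, max(5.175, 0) = 5.175, max(11.83, 0) = 11.83
Node u (S = 73.5): continuation = e^(−0.01)·[0.6005·0.0000 + 0.3995·5.1750] = 2.0468; exercise value = 1.5000 ≤ continuation, so V_u = 2.0468
Node d (S = 66.5): continuation = e^(−0.01)·[0.6005·5.1750 + 0.3995·11.8250] = 7.7537; exercise value = 8.5000 > continuation, so V_d = 8.5000 (exercise)
Node 0 (S = 70): continuation = e^(−0.01)·[0.6005·2.0468 + 0.3995·8.5000] = 4.5788; exercise value = 5.0000 > continuation, so V_0 = 5.0000 (exercise)

£5.00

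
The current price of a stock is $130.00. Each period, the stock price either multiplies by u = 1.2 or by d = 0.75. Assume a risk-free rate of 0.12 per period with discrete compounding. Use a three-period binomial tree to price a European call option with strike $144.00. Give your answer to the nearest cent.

$31.91

Risk-neutral probability p = (1 + 0.12 − 0.75)/(1.2 − 0.75) = 0.3700/0.4500 = 0.8222
Terminal stock prices: S_uuu = 224.6, S_uud = 140.4, S_udd = 87.75, S_ddd = 54.84
Terminal payoffs (S − K): max(80.64, 0) = 80.64, max(-3.6, 0) = 0, max(-56.25, 0) = 0, max(-89.16, 0) = 0
Node uu (S = 187.2): V_uu = 1/1.12·[0.8222·80.6400 + 0.1778·0.0000] = 59.2000
Node ud (S = 117): V_ud = 1/1.12·[0.8222·0.0000 + 0.1778·0.0000] = 0.0000
Node dd (S = 73.12): V_dd = 1/1.12·[0.8222·0.0000 + 0.1778·0.0000] = 0.0000
Node u (S = 156): V_u = 1/1.12·[0.8222·59.2000 + 0.1778·0.0000] = 43.4603
Node d (S = 97.5): V_d = 1/1.12·[0.8222·0.0000 + 0.1778·0.0000] = 0.0000
Node 0 (S = 130): V_0 = 1/1.12·[0.8222·43.4603 + 0.1778·0.0000] = 31.9054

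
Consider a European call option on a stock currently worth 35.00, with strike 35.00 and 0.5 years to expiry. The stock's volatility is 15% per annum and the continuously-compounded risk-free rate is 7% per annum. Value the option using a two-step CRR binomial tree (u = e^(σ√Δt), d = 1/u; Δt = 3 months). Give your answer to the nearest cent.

CRR parameters: u = e^(σ√Δt) = e^(0.15·√0.25) = 1.0779, d = 1/u = 0.9277
Per-period rate: rΔt = 0.07·0.25 = 0.0175, so R = e^0.0175 = 1.0177
Risk-neutral probability p = (e^0.0175 − 0.9277)/(1.0779 − 0.9277) = 0.0899/0.1501 = 0.5988
Terminal stock prices: S_uu = 40.66, S_ud = 35, S_dd = 30.12
Terminal payoffs (S − K): max(5.664, 0) = 5.664, max(0, 0) = 0, max(-4.875, 0) = 0
Node u (S = 37.73): V_u = e^(−0.0175)·[0.5988·5.6642 + 0.4012·0.0000] = 3.3331
Node d (S = 32.47): V_d = e^(−0.0175)·[0.5988·0.0000 + 0.4012·0.0000] = 0.0000
Node 0 (S = 35): V_0 = e^(−0.0175)·[0.5988·3.3331 + 0.4012·0.0000] = 1.9614

1.96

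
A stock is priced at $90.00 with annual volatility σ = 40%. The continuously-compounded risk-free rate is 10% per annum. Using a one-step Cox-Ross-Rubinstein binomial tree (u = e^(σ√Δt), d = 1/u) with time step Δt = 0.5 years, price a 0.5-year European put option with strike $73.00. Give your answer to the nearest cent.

CRR parameters: u = e^(σ√Δt) = e^(0.4·√0.5) = 1.3269, d = 1/u = 0.7536
Per-period rate: rΔt = 0.1·0.5 = 0.05, so R = e^0.05 = 1.0513
Risk-neutral probability p = (e^0.05 − 0.7536)/(1.3269 − 0.7536) = 0.2976/0.5733 = 0.5192
Terminal stock prices: S_u = 119.4, S_d = 67.83
Terminal payoffs (K − S): max(-46.42, 0) = 0, max(5.173, 0) = 5.173
Node 0 (S = 90): V_0 = e^(−0.05)·[0.5192·0.0000 + 0.4808·5.1726] = 2.3657

$2.37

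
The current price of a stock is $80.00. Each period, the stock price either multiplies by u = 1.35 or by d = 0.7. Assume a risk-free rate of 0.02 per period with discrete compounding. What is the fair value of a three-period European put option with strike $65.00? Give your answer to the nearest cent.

Risk-neutral probability p = (1 + 0.02 − 0.7)/(1.35 − 0.7) = 0.3200/0.6500 = 0.4923
Terminal stock prices: S_uuu = 196.8, S_uud = 102.1, S_udd = 52.92, S_ddd = 27.44
Terminal payoffs (K − S): max(-131.8, 0) = 0, max(-37.06, 0) = 0, max(12.08, 0) = 12.08, max(37.56, 0) = 37.56
Node uu (S = 145.8): V_uu = 1/1.02·[0.4923·0.0000 + 0.5077·0.0000] = 0.0000
Node ud (S = 75.6): V_ud = 1/1.02·[0.4923·0.0000 + 0.5077·12.0800] = 6.0127
Node dd (S = 39.2): V_dd = 1/1.02·[0.4923·12.0800 + 0.5077·37.5600] = 24.5255
Node u (S = 108): V_u = 1/1.02·[0.4923·0.0000 + 0.5077·6.0127] = 2.9927
Node d (S = 56): V_d = 1/1.02·[0.4923·6.0127 + 0.5077·24.5255] = 15.1093
Node 0 (S = 80): V_0 = 1/1.02·[0.4923·2.9927 + 0.5077·15.1093] = 8.9649

$8.96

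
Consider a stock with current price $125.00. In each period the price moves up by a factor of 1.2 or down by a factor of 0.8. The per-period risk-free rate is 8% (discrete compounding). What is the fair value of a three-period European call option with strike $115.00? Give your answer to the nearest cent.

Risk-neutral probability p = (1 + 0.08 − 0.8)/(1.2 − 0.8) = 0.2800/0.4000 = 0.7000
Terminal stock prices: S_uuu = 216, S_uud = 144, S_udd = 96, S_ddd = 64
Terminal payoffs (S − K): max(101, 0) = 101, max(29, 0) = 29, max(-19, 0) = 0, max(-51, 0) = 0
Node uu (S = 180): V_uu = 1/1.08·[0.7000·101.0000 + 0.3000·29.0000] = 73.5185
Node ud (S = 120): V_ud = 1/1.08·[0.7000·29.0000 + 0.3000·0.0000] = 18.7963
Node dd (S = 80): V_dd = 1/1.08·[0.7000·0.0000 + 0.3000·0.0000] = 0.0000
Node u (S = 150): V_u = 1/1.08·[0.7000·73.5185 + 0.3000·18.7963] = 52.8721
Node d (S = 100): V_d = 1/1.08·[0.7000·18.7963 + 0.3000·0.0000] = 12.1828
Node 0 (S = 125): V_0 = 1/1.08·[0.7000·52.8721 + 0.3000·12.1828] = 37.6531

$37.65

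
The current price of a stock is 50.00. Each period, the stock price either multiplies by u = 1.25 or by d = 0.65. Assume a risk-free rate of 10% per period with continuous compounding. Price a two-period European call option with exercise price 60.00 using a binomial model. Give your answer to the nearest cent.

8.54

Risk-neutral probability p = (e^0.1 − 0.65)/(1.25 − 0.65) = 0.4552/0.6000 = 0.7586
Terminal stock prices: S_uu = 78.12, S_ud = 40.62, S_dd = 21.13
Terminal payoffs (S − K): max(18.12, 0) = 18.12, max(-19.38, 0) = 0, max(-38.88, 0) = 0
Node u (S = 62.5): V_u = e^(−0.1)·[0.7586·18.1250 + 0.2414·0.0000] = 12.4415
Node d (S = 32.5): V_d = e^(−0.1)·[0.7586·0.0000 + 0.2414·0.0000] = 0.0000
Node 0 (S = 50): V_0 = e^(−0.1)·[0.7586·12.4415 + 0.2414·0.0000] = 8.5402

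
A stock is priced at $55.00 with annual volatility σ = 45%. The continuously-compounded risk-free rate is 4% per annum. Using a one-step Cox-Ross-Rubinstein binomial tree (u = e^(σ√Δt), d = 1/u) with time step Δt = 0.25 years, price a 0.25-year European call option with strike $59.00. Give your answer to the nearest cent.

$4.56

CRR parameters: u = e^(σ√Δt) = e^(0.45·√0.25) = 1.2523, d = 1/u = 0.7985
Per-period rate: rΔt = 0.04·0.25 = 0.01, so R = e^0.01 = 1.0101
Risk-neutral probability p = (e^0.01 − 0.7985)/(1.2523 − 0.7985) = 0.2115/0.4538 = 0.4661
Terminal stock prices: S_u = 68.88, S_d = 43.92
Terminal payoffs (S − K): max(9.878, 0) = 9.878, max(-15.08, 0) = 0
Node 0 (S = 55): V_0 = e^(−0.01)·[0.4661·9.8777 + 0.5339·0.0000] = 4.5585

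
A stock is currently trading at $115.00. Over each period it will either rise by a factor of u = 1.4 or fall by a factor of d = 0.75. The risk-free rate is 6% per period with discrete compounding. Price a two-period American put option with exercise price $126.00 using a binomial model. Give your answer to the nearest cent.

Risk-neutral probability p = (1 + 0.06 − 0.75)/(1.4 − 0.75) = 0.3100/0.6500 = 0.4769
Terminal stock prices: S_uu = 225.4, S_ud = 120.8, S_dd = 64.69
Terminal payoffs (K − S): max(-99.4, 0) = 0, max(5.25, 0) = 5.25, max(61.31, 0) = 61.31
Node u (S = 161): continuation = 1/1.06·[0.4769·0.0000 + 0.5231·5.2500] = 2.5907; exercise value = 0.0000 ≤ continuation, so V_u = 2.5907
Node d (S = 86.25): continuation = 1/1.06·[0.4769·5.2500 + 0.5231·61.3125] = 32.6179; exercise value = 39.7500 > continuation, so V_d = 39.7500 (exercise)
Node 0 (S = 115): continuation = 1/1.06·[0.4769·2.5907 + 0.5231·39.7500] = 20.7810; exercise value = 11.0000 ≤ continuation, so V_0 = 20.7810

$20.78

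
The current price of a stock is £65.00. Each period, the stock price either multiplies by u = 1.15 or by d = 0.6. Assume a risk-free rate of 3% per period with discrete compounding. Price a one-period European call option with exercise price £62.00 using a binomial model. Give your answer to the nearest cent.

Risk-neutral probability p = (1 + 0.03 − 0.6)/(1.15 − 0.6) = 0.4300/0.5500 = 0.7818
Terminal stock prices: S_u = 74.75, S_d = 39
Terminal payoffs (S − K): max(12.75, 0) = 12.75, max(-23, 0) = 0
Node 0 (S = 65): V_0 = 1/1.03·[0.7818·12.7500 + 0.2182·0.0000] = 9.6778

£9.68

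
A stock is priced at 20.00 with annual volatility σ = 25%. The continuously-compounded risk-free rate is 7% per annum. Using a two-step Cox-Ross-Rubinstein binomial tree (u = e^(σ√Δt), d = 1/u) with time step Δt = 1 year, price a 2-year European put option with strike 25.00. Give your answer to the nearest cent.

4.08

CRR parameters: u = e^(σ√Δt) = e^(0.25·√1) = 1.2840, d = 1/u = 0.7788
Per-period rate: rΔt = 0.07·1 = 0.07, so R = e^0.07 = 1.0725
Risk-neutral probability p = (e^0.07 − 0.7788)/(1.2840 − 0.7788) = 0.2937/0.5052 = 0.5813
Terminal stock prices: S_uu = 32.97, S_ud = 20, S_dd = 12.13
Terminal payoffs (K − S): max(-7.974, 0) = 0, max(5, 0) = 5, max(12.87, 0) = 12.87
Node u (S = 25.68): V_u = e^(−0.07)·[0.5813·0.0000 + 0.4187·5.0000] = 1.9518
Node d (S = 15.58): V_d = e^(−0.07)·[0.5813·5.0000 + 0.4187·12.8694] = 7.7338
Node 0 (S = 20): V_0 = e^(−0.07)·[0.5813·1.9518 + 0.4187·7.7338] = 4.0769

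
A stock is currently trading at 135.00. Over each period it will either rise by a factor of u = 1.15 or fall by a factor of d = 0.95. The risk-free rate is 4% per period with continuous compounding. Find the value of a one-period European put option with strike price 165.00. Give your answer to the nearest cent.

23.53

Risk-neutral probability p = (e^0.04 − 0.95)/(1.15 − 0.95) = 0.0908/0.2000 = 0.4541
Terminal stock prices: S_u = 155.2, S_d = 128.2
Terminal payoffs (K − S): max(9.75, 0) = 9.75, max(36.75, 0) = 36.75
Node 0 (S = 135): V_0 = e^(−0.04)·[0.4541·9.7500 + 0.5459·36.7500] = 23.5303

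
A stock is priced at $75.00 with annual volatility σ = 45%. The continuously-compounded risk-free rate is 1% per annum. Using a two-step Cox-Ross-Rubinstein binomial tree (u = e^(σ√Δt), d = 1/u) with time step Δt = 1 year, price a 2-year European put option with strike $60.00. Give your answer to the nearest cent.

$10.41

CRR parameters: u = e^(σ√Δt) = e^(0.45·√1) = 1.5683, d = 1/u = 0.6376
Per-period rate: rΔt = 0.01·1 = 0.01, so R = e^0.01 = 1.0101
Risk-neutral probability p = (e^0.01 − 0.6376)/(1.5683 − 0.6376) = 0.3724/0.9307 = 0.4002
Terminal stock prices: S_uu = 184.5, S_ud = 75, S_dd = 30.49
Terminal payoffs (K − S): max(-124.5, 0) = 0, max(-15, 0) = 0, max(29.51, 0) = 29.51
Node u (S = 117.6): V_u = e^(−0.01)·[0.4002·0.0000 + 0.5998·0.0000] = 0.0000
Node d (S = 47.82): V_d = e^(−0.01)·[0.4002·0.0000 + 0.5998·29.5073] = 17.5235
Node 0 (S = 75): V_0 = e^(−0.01)·[0.4002·0.0000 + 0.5998·17.5235] = 10.4067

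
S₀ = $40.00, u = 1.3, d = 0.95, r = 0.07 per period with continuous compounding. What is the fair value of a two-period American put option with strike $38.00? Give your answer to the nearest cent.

Risk-neutral probability p = (e^0.07 − 0.95)/(1.3 − 0.95) = 0.1225/0.3500 = 0.3500
Terminal stock prices: S_uu = 67.6, S_ud = 49.4, S_dd = 36.1
Terminal payoffs (K − S): max(-29.6, 0) = 0, max(-11.4, 0) = 0, max(1.9, 0) = 1.9
Node u (S = 52): continuation = e^(−0.07)·[0.3500·0.0000 + 0.6500·0.0000] = 0.0000; exercise value = 0.0000 ≤ continuation, so V_u = 0.0000
Node d (S = 38): continuation = e^(−0.07)·[0.3500·0.0000 + 0.6500·1.9000] = 1.1515; exercise value = 0.0000 ≤ continuation, so V_d = 1.1515
Node 0 (S = 40): continuation = e^(−0.07)·[0.3500·0.0000 + 0.6500·1.1515] = 0.6978; exercise value = 0.0000 ≤ continuation, so V_0 = 0.6978

$0.70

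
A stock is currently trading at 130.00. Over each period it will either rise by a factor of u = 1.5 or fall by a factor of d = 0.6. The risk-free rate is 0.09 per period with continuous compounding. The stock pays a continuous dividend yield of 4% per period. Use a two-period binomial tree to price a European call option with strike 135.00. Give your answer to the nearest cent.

Per-period risk-free factor R = e^0.09 = 1.0942; dividend-adjusted growth = e^(0.09−0.04) = 1.0513.
Risk-neutral probability p = (1.0513 − 0.6)/(1.5 − 0.6) = 0.4513/0.9000 = 0.5014
Terminal stock prices: S_uu = 292.5, S_ud = 117, S_dd = 46.8
Terminal payoffs (S − K): max(157.5, 0) = 157.5, max(-18, 0) = 0, max(-88.2, 0) = 0
Node u (S = 195): V_u = e^(−0.09)·[0.5014·157.5000 + 0.4986·0.0000] = 72.1754
Node d (S = 78): V_d = e^(−0.09)·[0.5014·0.0000 + 0.4986·0.0000] = 0.0000
Node 0 (S = 130): V_0 = e^(−0.09)·[0.5014·72.1754 + 0.4986·0.0000] = 33.0748

33.07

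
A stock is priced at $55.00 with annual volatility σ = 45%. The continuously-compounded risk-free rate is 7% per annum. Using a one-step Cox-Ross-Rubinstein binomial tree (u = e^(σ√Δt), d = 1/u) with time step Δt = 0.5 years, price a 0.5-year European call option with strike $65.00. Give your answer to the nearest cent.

$4.88

CRR parameters: u = e^(σ√Δt) = e^(0.45·√0.5) = 1.3746, d = 1/u = 0.7275
Per-period rate: rΔt = 0.07·0.5 = 0.035, so R = e^0.035 = 1.0356
Risk-neutral probability p = (e^0.035 − 0.7275)/(1.3746 − 0.7275) = 0.3082/0.6472 = 0.4762
Terminal stock prices: S_u = 75.61, S_d = 40.01
Terminal payoffs (S − K): max(10.61, 0) = 10.61, max(-24.99, 0) = 0
Node 0 (S = 55): V_0 = e^(−0.035)·[0.4762·10.6057 + 0.5238·0.0000] = 4.8762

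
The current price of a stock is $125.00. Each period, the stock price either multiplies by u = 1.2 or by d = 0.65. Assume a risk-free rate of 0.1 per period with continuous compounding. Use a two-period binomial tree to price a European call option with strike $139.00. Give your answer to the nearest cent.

$22.99

Risk-neutral probability p = (e^0.1 − 0.65)/(1.2 − 0.65) = 0.4552/0.5500 = 0.8276
Terminal stock prices: S_uu = 180, S_ud = 97.5, S_dd = 52.81
Terminal payoffs (S − K): max(41, 0) = 41, max(-41.5, 0) = 0, max(-86.19, 0) = 0
Node u (S = 150): V_u = e^(−0.1)·[0.8276·41.0000 + 0.1724·0.0000] = 30.7020
Node d (S = 81.25): V_d = e^(−0.1)·[0.8276·0.0000 + 0.1724·0.0000] = 0.0000
Node 0 (S = 125): V_0 = e^(−0.1)·[0.8276·30.7020 + 0.1724·0.0000] = 22.9905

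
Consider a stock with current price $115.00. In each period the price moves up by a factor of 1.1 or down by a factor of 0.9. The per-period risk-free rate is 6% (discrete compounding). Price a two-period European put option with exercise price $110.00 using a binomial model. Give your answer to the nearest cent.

$0.60

Risk-neutral probability p = (1 + 0.06 − 0.9)/(1.1 − 0.9) = 0.1600/0.2000 = 0.8000
Terminal stock prices: S_uu = 139.2, S_ud = 113.9, S_dd = 93.15
Terminal payoffs (K − S): max(-29.15, 0) = 0, max(-3.85, 0) = 0, max(16.85, 0) = 16.85
Node u (S = 126.5): V_u = 1/1.06·[0.8000·0.0000 + 0.2000·0.0000] = 0.0000
Node d (S = 103.5): V_d = 1/1.06·[0.8000·0.0000 + 0.2000·16.8500] = 3.1792
Node 0 (S = 115): V_0 = 1/1.06·[0.8000·0.0000 + 0.2000·3.1792] = 0.5999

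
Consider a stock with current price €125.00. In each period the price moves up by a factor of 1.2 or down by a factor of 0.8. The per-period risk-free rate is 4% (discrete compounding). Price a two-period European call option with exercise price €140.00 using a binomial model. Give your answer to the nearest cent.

Risk-neutral probability p = (1 + 0.04 − 0.8)/(1.2 − 0.8) = 0.2400/0.4000 = 0.6000
Terminal stock prices: S_uu = 180, S_ud = 120, S_dd = 80
Terminal payoffs (S − K): max(40, 0) = 40, max(-20, 0) = 0, max(-60, 0) = 0
Node u (S = 150): V_u = 1/1.04·[0.6000·40.0000 + 0.4000·0.0000] = 23.0769
Node d (S = 100): V_d = 1/1.04·[0.6000·0.0000 + 0.4000·0.0000] = 0.0000
Node 0 (S = 125): V_0 = 1/1.04·[0.6000·23.0769 + 0.4000·0.0000] = 13.3136

€13.31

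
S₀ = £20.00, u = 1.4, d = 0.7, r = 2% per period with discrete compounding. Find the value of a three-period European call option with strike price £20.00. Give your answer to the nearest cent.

£5.53

Risk-neutral probability p = (1 + 0.02 − 0.7)/(1.4 − 0.7) = 0.3200/0.7000 = 0.4571
Terminal stock prices: S_uuu = 54.88, S_uud = 27.44, S_udd = 13.72, S_ddd = 6.86
Terminal payoffs (S − K): max(34.88, 0) = 34.88, max(7.44, 0) = 7.44, max(-6.28, 0) = 0, max(-13.14, 0) = 0
Node uu (S = 39.2): V_uu = 1/1.02·[0.4571·34.8800 + 0.5429·7.4400] = 19.5922
Node ud (S = 19.6): V_ud = 1/1.02·[0.4571·7.4400 + 0.5429·0.0000] = 3.3345
Node dd (S = 9.8): V_dd = 1/1.02·[0.4571·0.0000 + 0.5429·0.0000] = 0.0000
Node u (S = 28): V_u = 1/1.02·[0.4571·19.5922 + 0.5429·3.3345] = 10.5554
Node d (S = 14): V_d = 1/1.02·[0.4571·3.3345 + 0.5429·0.0000] = 1.4944
Node 0 (S = 20): V_0 = 1/1.02·[0.4571·10.5554 + 0.5429·1.4944] = 5.5261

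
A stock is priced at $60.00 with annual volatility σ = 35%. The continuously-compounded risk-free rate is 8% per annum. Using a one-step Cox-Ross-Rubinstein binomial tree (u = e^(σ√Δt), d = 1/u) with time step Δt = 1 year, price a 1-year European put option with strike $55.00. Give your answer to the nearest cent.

CRR parameters: u = e^(σ√Δt) = e^(0.35·√1) = 1.4191, d = 1/u = 0.7047
Per-period rate: rΔt = 0.08·1 = 0.08, so R = e^0.08 = 1.0833
Risk-neutral probability p = (e^0.08 − 0.7047)/(1.4191 − 0.7047) = 0.3786/0.7144 = 0.5300
Terminal stock prices: S_u = 85.14, S_d = 42.28
Terminal payoffs (K − S): max(-30.14, 0) = 0, max(12.72, 0) = 12.72
Node 0 (S = 60): V_0 = e^(−0.08)·[0.5300·0.0000 + 0.4700·12.7187] = 5.5186

$5.52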